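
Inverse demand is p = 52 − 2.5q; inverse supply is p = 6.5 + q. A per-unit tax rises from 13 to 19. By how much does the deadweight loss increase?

Competitive equilibrium: 52 − 2.5q = 6.5 + q → q* = 13, p* = 19.5.
For a per-unit tax t: Δq = t/3.5, so DWL = ½·t·(t/3.5) = t²/7.
At t = 13: DWL = 24.143. At t = 19: DWL = 51.571.
Increase = 51.571 − 24.143 = 27.43.

27.43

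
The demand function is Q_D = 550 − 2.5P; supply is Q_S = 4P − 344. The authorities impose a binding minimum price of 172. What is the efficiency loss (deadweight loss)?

In inverse form: demand P = 220 − 0.4Q, supply P = 86 + 0.25Q.
Competitive equilibrium: 220 − 0.4Q = 86 + 0.25Q → Q* = 206.1538, P* = 137.5385.
At the floor P = 172, quantity demanded = (220 − 172)/0.4 = 120.
Sellers' marginal cost at Q' = 120: 86 + 0.25·120 = 116.
ΔQ = 206.1538 − 120 = 86.1538; wedge = 172 − 116 = 56.
DWL = ½ × 86.1538 × 56 = 2412.31.

2412.31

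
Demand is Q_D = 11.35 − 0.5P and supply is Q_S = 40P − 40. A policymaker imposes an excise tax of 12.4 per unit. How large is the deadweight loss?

In inverse form: demand P = 22.7 − 2Q, supply P = 1 + 0.025Q.
Competitive equilibrium: 22.7 − 2Q = 1 + 0.025Q → Q* = 10.716, P* = 1.2679.
With the tax, the buyer price exceeds the seller price by 12.4: (22.7 − 2Q) − (1 + 0.025Q) = 12.4 → Q' = 4.5926.
ΔQ = 10.716 − 4.5926 = 6.1234; the wedge equals the tax, 12.4.
DWL = ½ × 6.1234 × 12.4 = 37.97.

37.97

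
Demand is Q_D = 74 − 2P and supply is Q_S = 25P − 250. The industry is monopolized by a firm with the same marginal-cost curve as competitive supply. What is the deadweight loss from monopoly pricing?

156.02

In inverse form: demand P = 37 − 0.5Q, supply P = 10 + 0.04Q.
Competitive equilibrium: 37 − 0.5Q = 10 + 0.04Q → Q* = 50, P* = 12.
Marginal revenue: MR = 37 − Q. Set MR = MC: 37 − Q = 10 + 0.04Q → Q_m = 25.9615.
Price P_m = 37 − 0.5·25.9615 = 24.0193; MC(Q_m) = 10 + 0.04·25.9615 = 11.0385.
Competitive Q* = 50, so ΔQ = 24.0385; wedge = 24.0193 − 11.0385 = 12.9808.
Welfare loss = ½ × 24.0385 × 12.9808 = 156.02.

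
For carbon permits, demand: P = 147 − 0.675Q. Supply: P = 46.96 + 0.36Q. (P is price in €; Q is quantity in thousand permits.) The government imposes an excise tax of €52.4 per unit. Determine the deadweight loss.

Competitive equilibrium: 147 − 0.675Q = 46.96 + 0.36Q → Q* = 96.657, P* = 81.7565.
With the tax, the buyer price exceeds the seller price by 52.4: (147 − 0.675Q) − (46.96 + 0.36Q) = 52.4 → Q' = 46.029.
ΔQ = 96.657 − 46.029 = 50.628; the wedge equals the tax, 52.4.
The triangle = ½ × 50.628 × 52.4 = €1326.45 thousand.

€1326.45 thousand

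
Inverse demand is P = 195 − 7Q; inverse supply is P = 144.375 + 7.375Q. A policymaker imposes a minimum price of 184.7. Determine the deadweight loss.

Competitive equilibrium: 195 − 7Q = 144.375 + 7.375Q → Q* = 3.5217, P* = 170.3478.
At the floor P = 184.7, quantity demanded = (195 − 184.7)/7 = 1.4714.
Sellers' marginal cost at Q' = 1.4714: 144.375 + 7.375·1.4714 = 155.2266.
ΔQ = 3.5217 − 1.4714 = 2.0503; wedge = 184.7 − 155.2266 = 29.4734.
The triangle = ½ × 2.0503 × 29.4734 = 30.21.

30.21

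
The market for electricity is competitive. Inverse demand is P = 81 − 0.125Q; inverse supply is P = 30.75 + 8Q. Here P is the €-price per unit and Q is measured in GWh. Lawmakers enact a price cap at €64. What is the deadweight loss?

Competitive equilibrium: 81 − 0.125Q = 30.75 + 8Q → Q* = 6.1846, P* = 80.2269.
At the ceiling P = 64, quantity supplied = (64 − 30.75)/8 = 4.1563.
Willingness to pay at Q' = 4.1563: 81 − 0.125·4.1563 = 80.4805.
ΔQ = 6.1846 − 4.1563 = 2.0283; wedge = 80.4805 − 64 = 16.4805.
Welfare loss = ½ × 2.0283 × 16.4805 = €16.71.

€16.71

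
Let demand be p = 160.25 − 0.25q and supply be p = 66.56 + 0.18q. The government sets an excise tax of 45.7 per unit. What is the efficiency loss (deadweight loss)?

2428.48

Competitive equilibrium: 160.25 − 0.25q = 66.56 + 0.18q → q* = 217.8837, p* = 105.7791.
With the tax, the buyer price exceeds the seller price by 45.7: (160.25 − 0.25q) − (66.56 + 0.18q) = 45.7 → q' = 111.6047.
Δq = 217.8837 − 111.6047 = 106.279; the wedge equals the tax, 45.7.
DWL = ½ × 106.279 × 45.7 = 2428.48.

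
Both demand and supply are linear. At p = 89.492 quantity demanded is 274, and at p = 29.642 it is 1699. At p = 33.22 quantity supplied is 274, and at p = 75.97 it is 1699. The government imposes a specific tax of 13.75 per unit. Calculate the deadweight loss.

Demand slope = (29.642 − 89.492)/(1699 − 274) = −0.042, so p = 101 − 0.042q.
Supply slope = (75.97 − 33.22)/(1699 − 274) = 0.03, so p = 25 + 0.03q.
Competitive equilibrium: 101 − 0.042q = 25 + 0.03q → q* = 1055.5556, p* = 56.6667.
With the tax, the buyer price exceeds the seller price by 13.75: (101 − 0.042q) − (25 + 0.03q) = 13.75 → q' = 864.5833.
Δq = 1055.5556 − 864.5833 = 190.9723; the wedge equals the tax, 13.75.
Welfare loss = ½ × 190.9723 × 13.75 = 1312.93.

1312.93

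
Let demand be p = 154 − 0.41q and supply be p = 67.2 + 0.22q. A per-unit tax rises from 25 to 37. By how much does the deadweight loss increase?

590.48

Competitive equilibrium: 154 − 0.41q = 67.2 + 0.22q → q* = 137.7778, p* = 97.5111.
For a per-unit tax t: Δq = t/0.63, so DWL = ½·t·(t/0.63) = t²/1.26.
At t = 25: DWL = 496.032. At t = 37: DWL = 1086.508.
Increase = 1086.508 − 496.032 = 590.48.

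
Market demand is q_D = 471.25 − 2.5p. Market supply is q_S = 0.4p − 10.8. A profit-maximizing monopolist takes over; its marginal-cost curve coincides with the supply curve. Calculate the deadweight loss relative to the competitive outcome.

In inverse form: demand p = 188.5 − 0.4q, supply p = 27 + 2.5q.
Competitive equilibrium: 188.5 − 0.4q = 27 + 2.5q → q* = 55.6897, p* = 166.2241.
Marginal revenue: MR = 188.5 − 0.8q. Set MR = MC: 188.5 − 0.8q = 27 + 2.5q → q_m = 48.9394.
Price p_m = 188.5 − 0.4·48.9394 = 168.9242; MC(q_m) = 27 + 2.5·48.9394 = 149.3485.
Competitive q* = 55.6897, so Δq = 6.7503; wedge = 168.9242 − 149.3485 = 19.5757.
The triangle = ½ × 6.7503 × 19.5757 = 66.07.

66.07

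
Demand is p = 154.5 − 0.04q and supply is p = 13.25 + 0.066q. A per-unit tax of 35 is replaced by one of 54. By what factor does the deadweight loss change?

2.380

Competitive equilibrium: 154.5 − 0.04q = 13.25 + 0.066q → q* = 1332.5472, p* = 101.1981.
For a per-unit tax t: Δq = t/0.106, so DWL = ½·t·(t/0.106) = t²/0.212.
At t = 35: DWL = 5778.302. At t = 54: DWL = 13754.717.
Ratio = (54/35)² = 2.380.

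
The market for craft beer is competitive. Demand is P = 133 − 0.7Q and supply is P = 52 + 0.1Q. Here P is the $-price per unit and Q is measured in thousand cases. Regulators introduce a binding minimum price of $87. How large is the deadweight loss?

Competitive equilibrium: 133 − 0.7Q = 52 + 0.1Q → Q* = 101.25, P* = 62.125.
At the floor P = 87, quantity demanded = (133 − 87)/0.7 = 65.71429.
Sellers' marginal cost at Q' = 65.71429: 52 + 0.1·65.71429 = 58.57143.
ΔQ = 101.25 − 65.71429 = 35.53571; wedge = 87 − 58.57143 = 28.42857.
DWL = ½ × 35.53571 × 28.42857 = $505.11 thousand.

$505.11 thousand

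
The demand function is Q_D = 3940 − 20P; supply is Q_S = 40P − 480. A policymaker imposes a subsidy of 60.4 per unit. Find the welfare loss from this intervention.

In inverse form: demand P = 197 − 0.05Q, supply P = 12 + 0.025Q.
Competitive equilibrium: 197 − 0.05Q = 12 + 0.025Q → Q* = 2466.6667, P* = 73.6667.
The subsidy lowers effective supply by 60.4: P = 0.025Q − 48.4.
New quantity: 197 − 0.05Q = 0.025Q − 48.4 → Q' = 3272.
Overproduction ΔQ = 3272 − 2466.6667 = 805.3333; wedge = subsidy = 60.4.
Deadweight loss = ½ × 805.3333 × 60.4 = 24321.07.

24321.07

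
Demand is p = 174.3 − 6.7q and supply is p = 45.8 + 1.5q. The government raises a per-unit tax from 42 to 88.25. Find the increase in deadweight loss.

Competitive equilibrium: 174.3 − 6.7q = 45.8 + 1.5q → q* = 15.6707, p* = 69.3061.
For a per-unit tax t: Δq = t/8.2, so DWL = ½·t·(t/8.2) = t²/16.4.
At t = 42: DWL = 107.561. At t = 88.25: DWL = 474.882.
Increase = 474.882 − 107.561 = 367.32.

367.32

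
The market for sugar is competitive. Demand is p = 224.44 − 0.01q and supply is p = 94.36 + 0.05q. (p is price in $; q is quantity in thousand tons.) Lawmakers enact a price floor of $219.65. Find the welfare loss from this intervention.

$85581.63 thousand

Competitive equilibrium: 224.44 − 0.01q = 94.36 + 0.05q → q* = 2168, p* = 202.76.
At the floor p = 219.65, quantity demanded = (224.44 − 219.65)/0.01 = 479.
Sellers' marginal cost at q' = 479: 94.36 + 0.05·479 = 118.31.
Δq = 2168 − 479 = 1689; wedge = 219.65 − 118.31 = 101.34.
Deadweight loss = ½ × 1689 × 101.34 = $85581.63 thousand.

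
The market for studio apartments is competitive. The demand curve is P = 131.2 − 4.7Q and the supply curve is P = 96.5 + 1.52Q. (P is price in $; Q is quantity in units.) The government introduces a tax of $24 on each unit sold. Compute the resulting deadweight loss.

Competitive equilibrium: 131.2 − 4.7Q = 96.5 + 1.52Q → Q* = 5.5788, P* = 104.9797.
With the tax, the buyer price exceeds the seller price by 24: (131.2 − 4.7Q) − (96.5 + 1.52Q) = 24 → Q' = 1.7203.
ΔQ = 5.5788 − 1.7203 = 3.8585; the wedge equals the tax, 24.
Welfare loss = ½ × 3.8585 × 24 = $46.30.

$46.30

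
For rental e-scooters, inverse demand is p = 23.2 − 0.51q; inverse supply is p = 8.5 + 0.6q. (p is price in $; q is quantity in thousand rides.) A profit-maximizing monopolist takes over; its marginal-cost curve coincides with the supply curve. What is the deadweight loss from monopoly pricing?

$9.65 thousand

Competitive equilibrium: 23.2 − 0.51q = 8.5 + 0.6q → q* = 13.2432, p* = 16.4459.
Marginal revenue: MR = 23.2 − 1.02q. Set MR = MC: 23.2 − 1.02q = 8.5 + 0.6q → q_m = 9.0741.
Price p_m = 23.2 − 0.51·9.0741 = 18.5722; MC(q_m) = 8.5 + 0.6·9.0741 = 13.9445.
Competitive q* = 13.2432, so Δq = 4.1691; wedge = 18.5722 − 13.9445 = 4.6277.
Welfare loss = ½ × 4.1691 × 4.6277 = $9.65 thousand.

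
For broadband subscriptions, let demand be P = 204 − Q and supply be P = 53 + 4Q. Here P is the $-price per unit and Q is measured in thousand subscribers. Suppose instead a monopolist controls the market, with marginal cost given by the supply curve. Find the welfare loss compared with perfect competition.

$63.34 thousand

Competitive equilibrium: 204 − Q = 53 + 4Q → Q* = 30.2, P* = 173.8.
Marginal revenue: MR = 204 − 2Q. Set MR = MC: 204 − 2Q = 53 + 4Q → Q_m = 25.1667.
Price P_m = 204 − 1·25.1667 = 178.8333; MC(Q_m) = 53 + 4·25.1667 = 153.6668.
Competitive Q* = 30.2, so ΔQ = 5.0333; wedge = 178.8333 − 153.6668 = 25.1665.
Deadweight loss = ½ × 5.0333 × 25.1665 = $63.34 thousand.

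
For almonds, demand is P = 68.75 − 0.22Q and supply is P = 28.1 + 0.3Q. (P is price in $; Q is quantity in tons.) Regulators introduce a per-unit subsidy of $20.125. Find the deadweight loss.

Competitive equilibrium: 68.75 − 0.22Q = 28.1 + 0.3Q → Q* = 78.1731, P* = 51.5519.
The subsidy lowers effective supply by 20.125: P = 7.975 + 0.3Q.
New quantity: 68.75 − 0.22Q = 7.975 + 0.3Q → Q' = 116.875.
Overproduction ΔQ = 116.875 − 78.1731 = 38.7019; wedge = subsidy = 20.125.
Deadweight loss = ½ × 38.7019 × 20.125 = $389.44.

$389.44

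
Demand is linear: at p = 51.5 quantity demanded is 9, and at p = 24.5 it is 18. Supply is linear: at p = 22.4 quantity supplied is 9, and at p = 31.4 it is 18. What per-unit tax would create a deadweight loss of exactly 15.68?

11.2

Demand slope = (24.5 − 51.5)/(18 − 9) = −3, so p = 78.5 − 3q.
Supply slope = (31.4 − 22.4)/(18 − 9) = 1, so p = 13.4 + q.
Competitive equilibrium: 78.5 − 3q = 13.4 + q → q* = 16.275, p* = 29.675.
A tax t gives Δq = t/4 and wedge t, so DWL = t²/8.
t²/8 = 15.68 → t² = 125.44 → t = 11.2.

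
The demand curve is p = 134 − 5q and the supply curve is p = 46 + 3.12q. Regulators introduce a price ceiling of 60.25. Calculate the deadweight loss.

Competitive equilibrium: 134 − 5q = 46 + 3.12q → q* = 10.8374, p* = 79.8128.
At the ceiling p = 60.25, quantity supplied = (60.25 − 46)/3.12 = 4.5673.
Willingness to pay at q' = 4.5673: 134 − 5·4.5673 = 111.1635.
Δq = 10.8374 − 4.5673 = 6.2701; wedge = 111.1635 − 60.25 = 50.9135.
Welfare loss = ½ × 6.2701 × 50.9135 = 159.62.

159.62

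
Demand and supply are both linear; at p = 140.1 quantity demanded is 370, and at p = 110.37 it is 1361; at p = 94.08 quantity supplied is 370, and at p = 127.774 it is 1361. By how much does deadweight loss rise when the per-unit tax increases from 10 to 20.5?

2501.95

Demand slope = (110.37 − 140.1)/(1361 − 370) = −0.03, so p = 151.2 − 0.03q.
Supply slope = (127.774 − 94.08)/(1361 − 370) = 0.034, so p = 81.5 + 0.034q.
Competitive equilibrium: 151.2 − 0.03q = 81.5 + 0.034q → q* = 1089.0625, p* = 118.5281.
For a per-unit tax t: Δq = t/0.064, so DWL = ½·t·(t/0.064) = t²/0.128.
At t = 10: DWL = 781.25. At t = 20.5: DWL = 3283.203.
Increase = 3283.203 − 781.25 = 2501.95.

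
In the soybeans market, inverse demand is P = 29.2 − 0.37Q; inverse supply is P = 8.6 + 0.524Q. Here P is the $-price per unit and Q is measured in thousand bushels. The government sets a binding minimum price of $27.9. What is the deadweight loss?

Competitive equilibrium: 29.2 − 0.37Q = 8.6 + 0.524Q → Q* = 23.0425, P* = 20.6743.
At the floor P = 27.9, quantity demanded = (29.2 − 27.9)/0.37 = 3.5135.
Sellers' marginal cost at Q' = 3.5135: 8.6 + 0.524·3.5135 = 10.4411.
ΔQ = 23.0425 − 3.5135 = 19.529; wedge = 27.9 − 10.4411 = 17.4589.
Welfare loss = ½ × 19.529 × 17.4589 = $170.48 thousand.

$170.48 thousand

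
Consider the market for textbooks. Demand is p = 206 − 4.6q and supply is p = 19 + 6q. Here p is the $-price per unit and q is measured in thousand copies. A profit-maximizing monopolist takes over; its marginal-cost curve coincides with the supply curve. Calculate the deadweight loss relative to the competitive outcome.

Competitive equilibrium: 206 − 4.6q = 19 + 6q → q* = 17.6415, p* = 124.8491.
Marginal revenue: MR = 206 − 9.2q. Set MR = MC: 206 − 9.2q = 19 + 6q → q_m = 12.3026.
Price p_m = 206 − 4.6·12.3026 = 149.408; MC(q_m) = 19 + 6·12.3026 = 92.8156.
Competitive q* = 17.6415, so Δq = 5.3389; wedge = 149.408 − 92.8156 = 56.5924.
The triangle = ½ × 5.3389 × 56.5924 = $151.07 thousand.

$151.07 thousand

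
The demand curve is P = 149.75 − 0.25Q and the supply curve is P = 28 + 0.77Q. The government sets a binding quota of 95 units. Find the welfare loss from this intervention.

302.71

Competitive equilibrium: 149.75 − 0.25Q = 28 + 0.77Q → Q* = 119.3627, P* = 119.9093.
At Q = 95: demand price = 149.75 − 0.25·95 = 126; supply price = 28 + 0.77·95 = 101.15.
ΔQ = 119.3627 − 95 = 24.3627; wedge = 126 − 101.15 = 24.85.
The triangle = ½ × 24.3627 × 24.85 = 302.71.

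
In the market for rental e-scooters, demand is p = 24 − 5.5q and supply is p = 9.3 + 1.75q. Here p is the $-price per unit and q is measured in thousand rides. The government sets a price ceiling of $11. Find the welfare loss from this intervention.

$4.04 thousand

Competitive equilibrium: 24 − 5.5q = 9.3 + 1.75q → q* = 2.0276, p* = 12.8483.
At the ceiling p = 11, quantity supplied = (11 − 9.3)/1.75 = 0.9714.
Willingness to pay at q' = 0.9714: 24 − 5.5·0.9714 = 18.6573.
Δq = 2.0276 − 0.9714 = 1.0562; wedge = 18.6573 − 11 = 7.6573.
Welfare loss = ½ × 1.0562 × 7.6573 = $4.04 thousand.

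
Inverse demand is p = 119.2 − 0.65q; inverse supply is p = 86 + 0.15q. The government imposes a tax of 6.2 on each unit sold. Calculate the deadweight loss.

Competitive equilibrium: 119.2 − 0.65q = 86 + 0.15q → q* = 41.5, p* = 92.225.
With the tax, the buyer price exceeds the seller price by 6.2: (119.2 − 0.65q) − (86 + 0.15q) = 6.2 → q' = 33.75.
Δq = 41.5 − 33.75 = 7.75; the wedge equals the tax, 6.2.
Deadweight loss = ½ × 7.75 × 6.2 = 24.025.

24.025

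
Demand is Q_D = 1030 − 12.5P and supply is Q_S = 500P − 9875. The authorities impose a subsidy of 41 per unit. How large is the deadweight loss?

In inverse form: demand P = 82.4 − 0.08Q, supply P = 19.75 + 0.002Q.
Competitive equilibrium: 82.4 − 0.08Q = 19.75 + 0.002Q → Q* = 764.0244, P* = 21.278.
The subsidy lowers effective supply by 41: P = 0.002Q − 21.25.
New quantity: 82.4 − 0.08Q = 0.002Q − 21.25 → Q' = 1264.0244.
Overproduction ΔQ = 1264.0244 − 764.0244 = 500; wedge = subsidy = 41.
The triangle = ½ × 500 × 41 = 10250.

10250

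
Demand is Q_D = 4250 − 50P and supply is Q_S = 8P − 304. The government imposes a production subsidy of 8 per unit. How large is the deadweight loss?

220.69

In inverse form: demand P = 85 − 0.02Q, supply P = 38 + 0.125Q.
Competitive equilibrium: 85 − 0.02Q = 38 + 0.125Q → Q* = 324.1379, P* = 78.5172.
The subsidy lowers effective supply by 8: P = 30 + 0.125Q.
New quantity: 85 − 0.02Q = 30 + 0.125Q → Q' = 379.3103.
Overproduction ΔQ = 379.3103 − 324.1379 = 55.1724; wedge = subsidy = 8.
Deadweight loss = ½ × 55.1724 × 8 = 220.69.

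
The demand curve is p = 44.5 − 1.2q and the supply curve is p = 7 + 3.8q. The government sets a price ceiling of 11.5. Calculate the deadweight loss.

Competitive equilibrium: 44.5 − 1.2q = 7 + 3.8q → q* = 7.5, p* = 35.5.
At the ceiling p = 11.5, quantity supplied = (11.5 − 7)/3.8 = 1.1842.
Willingness to pay at q' = 1.1842: 44.5 − 1.2·1.1842 = 43.079.
Δq = 7.5 − 1.1842 = 6.3158; wedge = 43.079 − 11.5 = 31.579.
Deadweight loss = ½ × 6.3158 × 31.579 = 99.72.

99.72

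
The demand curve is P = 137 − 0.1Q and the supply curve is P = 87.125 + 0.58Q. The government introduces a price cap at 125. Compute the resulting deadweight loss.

22

Competitive equilibrium: 137 − 0.1Q = 87.125 + 0.58Q → Q* = 73.3456, P* = 129.6654.
At the ceiling P = 125, quantity supplied = (125 − 87.125)/0.58 = 65.3017.
Willingness to pay at Q' = 65.3017: 137 − 0.1·65.3017 = 130.4698.
ΔQ = 73.3456 − 65.3017 = 8.0439; wedge = 130.4698 − 125 = 5.4698.
Deadweight loss = ½ × 8.0439 × 5.4698 = 22.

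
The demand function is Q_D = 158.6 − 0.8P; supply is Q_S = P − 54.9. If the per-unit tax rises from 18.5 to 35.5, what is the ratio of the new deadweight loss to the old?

3.682

In inverse form: demand P = 198.25 − 1.25Q, supply P = 54.9 + Q.
Competitive equilibrium: 198.25 − 1.25Q = 54.9 + Q → Q* = 63.7111, P* = 118.6111.
For a per-unit tax t: ΔQ = t/2.25, so DWL = ½·t·(t/2.25) = t²/4.5.
At t = 18.5: DWL = 76.056. At t = 35.5: DWL = 280.056.
Ratio = (35.5/18.5)² = 3.682.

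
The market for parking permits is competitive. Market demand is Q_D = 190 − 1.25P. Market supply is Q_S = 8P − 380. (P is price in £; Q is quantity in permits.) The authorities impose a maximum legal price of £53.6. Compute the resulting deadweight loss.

In inverse form: demand P = 152 − 0.8Q, supply P = 47.5 + 0.125Q.
Competitive equilibrium: 152 − 0.8Q = 47.5 + 0.125Q → Q* = 112.973, P* = 61.6216.
At the ceiling P = 53.6, quantity supplied = (53.6 − 47.5)/0.125 = 48.8.
Willingness to pay at Q' = 48.8: 152 − 0.8·48.8 = 112.96.
ΔQ = 112.973 − 48.8 = 64.173; wedge = 112.96 − 53.6 = 59.36.
Welfare loss = ½ × 64.173 × 59.36 = £1904.65.

£1904.65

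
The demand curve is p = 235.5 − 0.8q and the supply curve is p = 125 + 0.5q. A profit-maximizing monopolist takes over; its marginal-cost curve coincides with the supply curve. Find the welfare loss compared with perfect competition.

681.54

Competitive equilibrium: 235.5 − 0.8q = 125 + 0.5q → q* = 85, p* = 167.5.
Marginal revenue: MR = 235.5 − 1.6q. Set MR = MC: 235.5 − 1.6q = 125 + 0.5q → q_m = 52.619.
Price p_m = 235.5 − 0.8·52.619 = 193.4048; MC(q_m) = 125 + 0.5·52.619 = 151.3095.
Competitive q* = 85, so Δq = 32.381; wedge = 193.4048 − 151.3095 = 42.0953.
Deadweight loss = ½ × 32.381 × 42.0953 = 681.54.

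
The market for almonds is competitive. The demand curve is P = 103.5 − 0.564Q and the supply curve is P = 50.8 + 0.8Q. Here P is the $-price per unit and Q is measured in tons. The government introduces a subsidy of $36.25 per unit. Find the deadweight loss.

Competitive equilibrium: 103.5 − 0.564Q = 50.8 + 0.8Q → Q* = 38.6364, P* = 81.7091.
The subsidy lowers effective supply by 36.25: P = 14.55 + 0.8Q.
New quantity: 103.5 − 0.564Q = 14.55 + 0.8Q → Q' = 65.2126.
Overproduction ΔQ = 65.2126 − 38.6364 = 26.5762; wedge = subsidy = 36.25.
Welfare loss = ½ × 26.5762 × 36.25 = $481.69.

$481.69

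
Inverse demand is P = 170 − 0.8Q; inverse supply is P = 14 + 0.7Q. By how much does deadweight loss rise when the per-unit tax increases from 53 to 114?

Competitive equilibrium: 170 − 0.8Q = 14 + 0.7Q → Q* = 104, P* = 86.8.
For a per-unit tax t: ΔQ = t/1.5, so DWL = ½·t·(t/1.5) = t²/3.
At t = 53: DWL = 936.333. At t = 114: DWL = 4332.
Increase = 4332 − 936.333 = 3395.67.

3395.67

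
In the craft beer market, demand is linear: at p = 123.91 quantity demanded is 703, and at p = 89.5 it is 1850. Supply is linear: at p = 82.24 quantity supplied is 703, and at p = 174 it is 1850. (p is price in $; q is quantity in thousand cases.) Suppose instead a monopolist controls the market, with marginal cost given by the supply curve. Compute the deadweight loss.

Demand slope = (89.5 − 123.91)/(1850 − 703) = −0.03, so p = 145 − 0.03q.
Supply slope = (174 − 82.24)/(1850 − 703) = 0.08, so p = 26 + 0.08q.
Competitive equilibrium: 145 − 0.03q = 26 + 0.08q → q* = 1081.8182, p* = 112.5455.
Marginal revenue: MR = 145 − 0.06q. Set MR = MC: 145 − 0.06q = 26 + 0.08q → q_m = 850.
Price p_m = 145 − 0.03·850 = 119.5; MC(q_m) = 26 + 0.08·850 = 94.
Competitive q* = 1081.8182, so Δq = 231.8182; wedge = 119.5 − 94 = 25.5.
DWL = ½ × 231.8182 × 25.5 = $2955.68 thousand.

$2955.68 thousand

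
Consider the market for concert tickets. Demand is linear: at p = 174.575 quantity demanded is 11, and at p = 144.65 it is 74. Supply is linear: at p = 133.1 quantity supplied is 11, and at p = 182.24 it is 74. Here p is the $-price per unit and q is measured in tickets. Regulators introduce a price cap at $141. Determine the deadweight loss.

$329.63

Demand slope = (144.65 − 174.575)/(74 − 11) = −0.475, so p = 179.8 − 0.475q.
Supply slope = (182.24 − 133.1)/(74 − 11) = 0.78, so p = 124.52 + 0.78q.
Competitive equilibrium: 179.8 − 0.475q = 124.52 + 0.78q → q* = 44.0478, p* = 158.8773.
At the ceiling p = 141, quantity supplied = (141 − 124.52)/0.78 = 21.1282.
Willingness to pay at q' = 21.1282: 179.8 − 0.475·21.1282 = 169.7641.
Δq = 44.0478 − 21.1282 = 22.9196; wedge = 169.7641 − 141 = 28.7641.
Deadweight loss = ½ × 22.9196 × 28.7641 = $329.63.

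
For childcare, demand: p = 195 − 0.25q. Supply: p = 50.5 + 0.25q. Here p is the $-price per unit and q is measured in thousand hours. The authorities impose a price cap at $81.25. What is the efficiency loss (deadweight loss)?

$6889 thousand

Competitive equilibrium: 195 − 0.25q = 50.5 + 0.25q → q* = 289, p* = 122.75.
At the ceiling p = 81.25, quantity supplied = (81.25 − 50.5)/0.25 = 123.
Willingness to pay at q' = 123: 195 − 0.25·123 = 164.25.
Δq = 289 − 123 = 166; wedge = 164.25 − 81.25 = 83.
Welfare loss = ½ × 166 × 83 = $6889 thousand.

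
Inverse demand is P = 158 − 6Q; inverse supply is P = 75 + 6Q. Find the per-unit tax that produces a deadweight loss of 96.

Competitive equilibrium: 158 − 6Q = 75 + 6Q → Q* = 6.9167, P* = 116.5.
A tax t gives ΔQ = t/12 and wedge t, so DWL = t²/24.
t²/24 = 96 → t² = 2304 → t = 48.

48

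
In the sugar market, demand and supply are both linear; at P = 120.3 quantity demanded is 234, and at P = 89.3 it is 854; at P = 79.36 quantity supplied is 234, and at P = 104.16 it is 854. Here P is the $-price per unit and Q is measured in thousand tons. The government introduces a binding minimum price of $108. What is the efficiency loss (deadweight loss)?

$1963.56 thousand

Demand slope = (89.3 − 120.3)/(854 − 234) = −0.05, so P = 132 − 0.05Q.
Supply slope = (104.16 − 79.36)/(854 − 234) = 0.04, so P = 70 + 0.04Q.
Competitive equilibrium: 132 − 0.05Q = 70 + 0.04Q → Q* = 688.8889, P* = 97.5556.
At the floor P = 108, quantity demanded = (132 − 108)/0.05 = 480.
Sellers' marginal cost at Q' = 480: 70 + 0.04·480 = 89.2.
ΔQ = 688.8889 − 480 = 208.8889; wedge = 108 − 89.2 = 18.8.
The triangle = ½ × 208.8889 × 18.8 = $1963.56 thousand.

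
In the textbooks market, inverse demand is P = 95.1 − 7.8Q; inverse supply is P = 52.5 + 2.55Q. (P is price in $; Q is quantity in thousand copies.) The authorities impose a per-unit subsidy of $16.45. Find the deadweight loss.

Competitive equilibrium: 95.1 − 7.8Q = 52.5 + 2.55Q → Q* = 4.1159, P* = 62.9957.
The subsidy lowers effective supply by 16.45: P = 36.05 + 2.55Q.
New quantity: 95.1 − 7.8Q = 36.05 + 2.55Q → Q' = 5.7053.
Overproduction ΔQ = 5.7053 − 4.1159 = 1.5894; wedge = subsidy = 16.45.
Deadweight loss = ½ × 1.5894 × 16.45 = $13.07 thousand.

$13.07 thousand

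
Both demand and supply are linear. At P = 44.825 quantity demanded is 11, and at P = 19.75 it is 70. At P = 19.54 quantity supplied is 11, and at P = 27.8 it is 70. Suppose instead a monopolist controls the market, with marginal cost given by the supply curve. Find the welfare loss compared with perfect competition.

161.83

Demand slope = (19.75 − 44.825)/(70 − 11) = −0.425, so P = 49.5 − 0.425Q.
Supply slope = (27.8 − 19.54)/(70 − 11) = 0.14, so P = 18 + 0.14Q.
Competitive equilibrium: 49.5 − 0.425Q = 18 + 0.14Q → Q* = 55.7522, P* = 25.8053.
Marginal revenue: MR = 49.5 − 0.85Q. Set MR = MC: 49.5 − 0.85Q = 18 + 0.14Q → Q_m = 31.8182.
Price P_m = 49.5 − 0.425·31.8182 = 35.9773; MC(Q_m) = 18 + 0.14·31.8182 = 22.4545.
Competitive Q* = 55.7522, so ΔQ = 23.934; wedge = 35.9773 − 22.4545 = 13.5228.
Deadweight loss = ½ × 23.934 × 13.5228 = 161.83.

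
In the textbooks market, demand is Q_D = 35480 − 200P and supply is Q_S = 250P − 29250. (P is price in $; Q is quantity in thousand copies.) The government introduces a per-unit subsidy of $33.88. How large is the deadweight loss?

$63769.69 thousand

In inverse form: demand P = 177.4 − 0.005Q, supply P = 117 + 0.004Q.
Competitive equilibrium: 177.4 − 0.005Q = 117 + 0.004Q → Q* = 6711.1111, P* = 143.8444.
The subsidy lowers effective supply by 33.88: P = 83.12 + 0.004Q.
New quantity: 177.4 − 0.005Q = 83.12 + 0.004Q → Q' = 10475.5556.
Overproduction ΔQ = 10475.5556 − 6711.1111 = 3764.4445; wedge = subsidy = 33.88.
Welfare loss = ½ × 3764.4445 × 33.88 = $63769.69 thousand.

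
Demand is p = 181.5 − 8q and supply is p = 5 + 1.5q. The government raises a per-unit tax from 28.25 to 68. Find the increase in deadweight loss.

Competitive equilibrium: 181.5 − 8q = 5 + 1.5q → q* = 18.5789, p* = 32.8684.
For a per-unit tax t: Δq = t/9.5, so DWL = ½·t·(t/9.5) = t²/19.
At t = 28.25: DWL = 42.003. At t = 68: DWL = 243.368.
Increase = 243.368 − 42.003 = 201.37.

201.37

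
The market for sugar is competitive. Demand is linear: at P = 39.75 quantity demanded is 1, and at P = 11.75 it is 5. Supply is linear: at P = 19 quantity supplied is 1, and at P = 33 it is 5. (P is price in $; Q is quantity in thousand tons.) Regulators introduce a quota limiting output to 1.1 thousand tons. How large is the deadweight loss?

Demand slope = (11.75 − 39.75)/(5 − 1) = −7, so P = 46.75 − 7Q.
Supply slope = (33 − 19)/(5 − 1) = 3.5, so P = 15.5 + 3.5Q.
Competitive equilibrium: 46.75 − 7Q = 15.5 + 3.5Q → Q* = 2.9762, P* = 25.9167.
At Q = 1.1: demand price = 46.75 − 7·1.1 = 39.05; supply price = 15.5 + 3.5·1.1 = 19.35.
ΔQ = 2.9762 − 1.1 = 1.8762; wedge = 39.05 − 19.35 = 19.7.
Welfare loss = ½ × 1.8762 × 19.7 = $18.48 thousand.

$18.48 thousand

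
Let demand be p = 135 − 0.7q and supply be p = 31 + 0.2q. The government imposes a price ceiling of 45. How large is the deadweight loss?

Competitive equilibrium: 135 − 0.7q = 31 + 0.2q → q* = 115.5556, p* = 54.1111.
At the ceiling p = 45, quantity supplied = (45 − 31)/0.2 = 70.
Willingness to pay at q' = 70: 135 − 0.7·70 = 86.
Δq = 115.5556 − 70 = 45.5556; wedge = 86 − 45 = 41.
The triangle = ½ × 45.5556 × 41 = 933.89.

933.89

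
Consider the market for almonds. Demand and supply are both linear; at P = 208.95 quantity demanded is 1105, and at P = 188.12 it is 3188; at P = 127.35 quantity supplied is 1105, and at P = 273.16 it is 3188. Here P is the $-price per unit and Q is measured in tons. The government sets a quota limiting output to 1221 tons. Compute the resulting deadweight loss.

Demand slope = (188.12 − 208.95)/(3188 − 1105) = −0.01, so P = 220 − 0.01Q.
Supply slope = (273.16 − 127.35)/(3188 − 1105) = 0.07, so P = 50 + 0.07Q.
Competitive equilibrium: 220 − 0.01Q = 50 + 0.07Q → Q* = 2125, P* = 198.75.
At Q = 1221: demand price = 220 − 0.01·1221 = 207.79; supply price = 50 + 0.07·1221 = 135.47.
ΔQ = 2125 − 1221 = 904; wedge = 207.79 − 135.47 = 72.32.
The triangle = ½ × 904 × 72.32 = $32688.64.

$32688.64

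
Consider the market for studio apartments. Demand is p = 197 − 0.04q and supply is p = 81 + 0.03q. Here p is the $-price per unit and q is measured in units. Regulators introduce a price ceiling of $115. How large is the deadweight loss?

$9603.17

Competitive equilibrium: 197 − 0.04q = 81 + 0.03q → q* = 1657.142857, p* = 130.714286.
At the ceiling p = 115, quantity supplied = (115 − 81)/0.03 = 1133.333333.
Willingness to pay at q' = 1133.333333: 197 − 0.04·1133.333333 = 151.666667.
Δq = 1657.142857 − 1133.333333 = 523.809524; wedge = 151.666667 − 115 = 36.666667.
The triangle = ½ × 523.809524 × 36.666667 = $9603.17.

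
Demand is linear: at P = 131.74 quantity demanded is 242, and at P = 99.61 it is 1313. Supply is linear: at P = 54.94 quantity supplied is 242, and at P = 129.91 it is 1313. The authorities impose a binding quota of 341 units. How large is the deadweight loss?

Demand slope = (99.61 − 131.74)/(1313 − 242) = −0.03, so P = 139 − 0.03Q.
Supply slope = (129.91 − 54.94)/(1313 − 242) = 0.07, so P = 38 + 0.07Q.
Competitive equilibrium: 139 − 0.03Q = 38 + 0.07Q → Q* = 1010, P* = 108.7.
At Q = 341: demand price = 139 − 0.03·341 = 128.77; supply price = 38 + 0.07·341 = 61.87.
ΔQ = 1010 − 341 = 669; wedge = 128.77 − 61.87 = 66.9.
The triangle = ½ × 669 × 66.9 = 22378.05.

22378.05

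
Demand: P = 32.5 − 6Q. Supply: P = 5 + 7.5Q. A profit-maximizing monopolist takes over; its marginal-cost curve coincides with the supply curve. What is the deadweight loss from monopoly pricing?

2.65

Competitive equilibrium: 32.5 − 6Q = 5 + 7.5Q → Q* = 2.037, P* = 20.2778.
Marginal revenue: MR = 32.5 − 12Q. Set MR = MC: 32.5 − 12Q = 5 + 7.5Q → Q_m = 1.4103.
Price P_m = 32.5 − 6·1.4103 = 24.0382; MC(Q_m) = 5 + 7.5·1.4103 = 15.5773.
Competitive Q* = 2.037, so ΔQ = 0.6267; wedge = 24.0382 − 15.5773 = 8.4609.
The triangle = ½ × 0.6267 × 8.4609 = 2.65.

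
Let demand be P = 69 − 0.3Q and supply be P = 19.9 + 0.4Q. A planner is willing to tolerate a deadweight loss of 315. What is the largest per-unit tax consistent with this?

21

Competitive equilibrium: 69 − 0.3Q = 19.9 + 0.4Q → Q* = 70.1429, P* = 47.9571.
A tax t gives ΔQ = t/0.7 and wedge t, so DWL = t²/1.4.
t²/1.4 = 315 → t² = 441 → t = 21.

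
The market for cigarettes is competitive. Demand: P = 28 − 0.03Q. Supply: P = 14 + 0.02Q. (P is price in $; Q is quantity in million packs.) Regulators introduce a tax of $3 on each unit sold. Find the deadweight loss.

$90 million

Competitive equilibrium: 28 − 0.03Q = 14 + 0.02Q → Q* = 280, P* = 19.6.
With the tax, the buyer price exceeds the seller price by 3: (28 − 0.03Q) − (14 + 0.02Q) = 3 → Q' = 220.
ΔQ = 280 − 220 = 60; the wedge equals the tax, 3.
Welfare loss = ½ × 60 × 3 = $90 million.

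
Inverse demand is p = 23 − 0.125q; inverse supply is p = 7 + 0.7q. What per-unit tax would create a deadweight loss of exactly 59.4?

9.9

Competitive equilibrium: 23 − 0.125q = 7 + 0.7q → q* = 19.3939, p* = 20.5758.
A tax t gives Δq = t/0.825 and wedge t, so DWL = t²/1.65.
t²/1.65 = 59.4 → t² = 98.01 → t = 9.9.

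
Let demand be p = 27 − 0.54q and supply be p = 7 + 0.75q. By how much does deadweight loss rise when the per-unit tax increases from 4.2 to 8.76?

22.91

Competitive equilibrium: 27 − 0.54q = 7 + 0.75q → q* = 15.5039, p* = 18.6279.
For a per-unit tax t: Δq = t/1.29, so DWL = ½·t·(t/1.29) = t²/2.58.
At t = 4.2: DWL = 6.837. At t = 8.76: DWL = 29.743.
Increase = 29.743 − 6.837 = 22.91.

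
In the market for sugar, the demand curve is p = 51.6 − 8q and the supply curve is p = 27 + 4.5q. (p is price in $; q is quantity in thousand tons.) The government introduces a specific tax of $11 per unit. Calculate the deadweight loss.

Competitive equilibrium: 51.6 − 8q = 27 + 4.5q → q* = 1.968, p* = 35.856.
With the tax, the buyer price exceeds the seller price by 11: (51.6 − 8q) − (27 + 4.5q) = 11 → q' = 1.088.
Δq = 1.968 − 1.088 = 0.88; the wedge equals the tax, 11.
DWL = ½ × 0.88 × 11 = $4.84 thousand.

$4.84 thousand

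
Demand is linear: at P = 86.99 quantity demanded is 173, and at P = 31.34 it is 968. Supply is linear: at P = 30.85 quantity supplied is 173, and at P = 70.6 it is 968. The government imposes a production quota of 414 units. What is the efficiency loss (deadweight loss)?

Demand slope = (31.34 − 86.99)/(968 − 173) = −0.07, so P = 99.1 − 0.07Q.
Supply slope = (70.6 − 30.85)/(968 − 173) = 0.05, so P = 22.2 + 0.05Q.
Competitive equilibrium: 99.1 − 0.07Q = 22.2 + 0.05Q → Q* = 640.8333, P* = 54.2417.
At Q = 414: demand price = 99.1 − 0.07·414 = 70.12; supply price = 22.2 + 0.05·414 = 42.9.
ΔQ = 640.8333 − 414 = 226.8333; wedge = 70.12 − 42.9 = 27.22.
DWL = ½ × 226.8333 × 27.22 = 3087.20.

3087.20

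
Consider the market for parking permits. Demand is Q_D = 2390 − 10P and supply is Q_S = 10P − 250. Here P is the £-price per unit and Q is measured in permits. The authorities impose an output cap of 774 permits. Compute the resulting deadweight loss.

In inverse form: demand P = 239 − 0.1Q, supply P = 25 + 0.1Q.
Competitive equilibrium: 239 − 0.1Q = 25 + 0.1Q → Q* = 1070, P* = 132.
At Q = 774: demand price = 239 − 0.1·774 = 161.6; supply price = 25 + 0.1·774 = 102.4.
ΔQ = 1070 − 774 = 296; wedge = 161.6 − 102.4 = 59.2.
Deadweight loss = ½ × 296 × 59.2 = £8761.60.

£8761.60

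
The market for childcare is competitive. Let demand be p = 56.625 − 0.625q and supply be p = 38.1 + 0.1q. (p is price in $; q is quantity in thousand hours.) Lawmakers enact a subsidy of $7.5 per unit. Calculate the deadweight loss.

Competitive equilibrium: 56.625 − 0.625q = 38.1 + 0.1q → q* = 25.5517, p* = 40.6552.
The subsidy lowers effective supply by 7.5: p = 30.6 + 0.1q.
New quantity: 56.625 − 0.625q = 30.6 + 0.1q → q' = 35.8966.
Overproduction Δq = 35.8966 − 25.5517 = 10.3449; wedge = subsidy = 7.5.
Welfare loss = ½ × 10.3449 × 7.5 = $38.79 thousand.

$38.79 thousand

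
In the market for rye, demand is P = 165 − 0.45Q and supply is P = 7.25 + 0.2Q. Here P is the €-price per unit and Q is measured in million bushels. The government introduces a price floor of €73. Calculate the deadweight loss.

Competitive equilibrium: 165 − 0.45Q = 7.25 + 0.2Q → Q* = 242.6923, P* = 55.7885.
At the floor P = 73, quantity demanded = (165 − 73)/0.45 = 204.4444.
Sellers' marginal cost at Q' = 204.4444: 7.25 + 0.2·204.4444 = 48.1389.
ΔQ = 242.6923 − 204.4444 = 38.2479; wedge = 73 − 48.1389 = 24.8611.
Welfare loss = ½ × 38.2479 × 24.8611 = €475.44 million.

€475.44 million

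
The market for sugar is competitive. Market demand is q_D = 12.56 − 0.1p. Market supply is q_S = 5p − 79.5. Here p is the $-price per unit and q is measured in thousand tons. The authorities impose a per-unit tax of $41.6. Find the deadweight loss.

In inverse form: demand p = 125.6 − 10q, supply p = 15.9 + 0.2q.
Competitive equilibrium: 125.6 − 10q = 15.9 + 0.2q → q* = 10.7549, p* = 18.051.
With the tax, the buyer price exceeds the seller price by 41.6: (125.6 − 10q) − (15.9 + 0.2q) = 41.6 → q' = 6.6765.
Δq = 10.7549 − 6.6765 = 4.0784; the wedge equals the tax, 41.6.
Deadweight loss = ½ × 4.0784 × 41.6 = $84.83 thousand.

$84.83 thousand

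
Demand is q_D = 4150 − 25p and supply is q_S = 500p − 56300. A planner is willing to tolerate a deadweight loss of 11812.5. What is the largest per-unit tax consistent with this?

31.5

In inverse form: demand p = 166 − 0.04q, supply p = 112.6 + 0.002q.
Competitive equilibrium: 166 − 0.04q = 112.6 + 0.002q → q* = 1271.4286, p* = 115.1429.
A tax t gives Δq = t/0.042 and wedge t, so DWL = t²/0.084.
t²/0.084 = 11812.5 → t² = 992.25 → t = 31.5.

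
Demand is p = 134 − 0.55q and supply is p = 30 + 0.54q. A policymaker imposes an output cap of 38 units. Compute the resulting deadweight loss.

1796.45

Competitive equilibrium: 134 − 0.55q = 30 + 0.54q → q* = 95.4128, p* = 81.5229.
At q = 38: demand price = 134 − 0.55·38 = 113.1; supply price = 30 + 0.54·38 = 50.52.
Δq = 95.4128 − 38 = 57.4128; wedge = 113.1 − 50.52 = 62.58.
The triangle = ½ × 57.4128 × 62.58 = 1796.45.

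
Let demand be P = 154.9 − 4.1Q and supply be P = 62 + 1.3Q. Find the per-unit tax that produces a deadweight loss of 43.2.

21.6

Competitive equilibrium: 154.9 − 4.1Q = 62 + 1.3Q → Q* = 17.2037, P* = 84.3648.
A tax t gives ΔQ = t/5.4 and wedge t, so DWL = t²/10.8.
t²/10.8 = 43.2 → t² = 466.56 → t = 21.6.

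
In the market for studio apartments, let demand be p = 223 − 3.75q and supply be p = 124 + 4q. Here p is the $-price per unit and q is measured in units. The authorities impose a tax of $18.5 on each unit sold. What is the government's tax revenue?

Competitive equilibrium: 223 − 3.75q = 124 + 4q → q* = 12.7742, p* = 175.0968.
With the tax, the buyer price exceeds the seller price by 18.5: (223 − 3.75q) − (124 + 4q) = 18.5 → q' = 10.3871.
Tax revenue = 18.5 × 10.3871 = $192.16.

$192.16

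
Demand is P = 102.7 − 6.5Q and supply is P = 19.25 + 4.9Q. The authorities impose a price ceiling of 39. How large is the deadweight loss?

Competitive equilibrium: 102.7 − 6.5Q = 19.25 + 4.9Q → Q* = 7.3202, P* = 55.1189.
At the ceiling P = 39, quantity supplied = (39 − 19.25)/4.9 = 4.0306.
Willingness to pay at Q' = 4.0306: 102.7 − 6.5·4.0306 = 76.5011.
ΔQ = 7.3202 − 4.0306 = 3.2896; wedge = 76.5011 − 39 = 37.5011.
The triangle = ½ × 3.2896 × 37.5011 = 61.68.

61.68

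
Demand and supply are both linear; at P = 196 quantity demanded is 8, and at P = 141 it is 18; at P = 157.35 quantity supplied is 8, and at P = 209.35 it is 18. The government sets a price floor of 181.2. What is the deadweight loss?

4.54

Demand slope = (141 − 196)/(18 − 8) = −5.5, so P = 240 − 5.5Q.
Supply slope = (209.35 − 157.35)/(18 − 8) = 5.2, so P = 115.75 + 5.2Q.
Competitive equilibrium: 240 − 5.5Q = 115.75 + 5.2Q → Q* = 11.6121, P* = 176.1332.
At the floor P = 181.2, quantity demanded = (240 − 181.2)/5.5 = 10.6909.
Sellers' marginal cost at Q' = 10.6909: 115.75 + 5.2·10.6909 = 171.3427.
ΔQ = 11.6121 − 10.6909 = 0.9212; wedge = 181.2 − 171.3427 = 9.8573.
Deadweight loss = ½ × 0.9212 × 9.8573 = 4.54.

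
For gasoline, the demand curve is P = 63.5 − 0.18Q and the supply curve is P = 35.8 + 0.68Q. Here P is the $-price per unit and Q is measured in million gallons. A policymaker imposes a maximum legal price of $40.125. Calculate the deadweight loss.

$287.31 million

Competitive equilibrium: 63.5 − 0.18Q = 35.8 + 0.68Q → Q* = 32.2093, P* = 57.7023.
At the ceiling P = 40.125, quantity supplied = (40.125 − 35.8)/0.68 = 6.3603.
Willingness to pay at Q' = 6.3603: 63.5 − 0.18·6.3603 = 62.3551.
ΔQ = 32.2093 − 6.3603 = 25.849; wedge = 62.3551 − 40.125 = 22.2301.
The triangle = ½ × 25.849 × 22.2301 = $287.31 million.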